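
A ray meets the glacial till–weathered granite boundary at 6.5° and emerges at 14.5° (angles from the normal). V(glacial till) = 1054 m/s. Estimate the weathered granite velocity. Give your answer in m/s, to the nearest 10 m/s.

sin 6.5° = 0.1132; sin 14.5° = 0.2504.
V₂ = V₁·(sin θ₂/sin θ₁) = 1054·(0.2504/0.1132) = 2331.21 m/s.

2330 m/s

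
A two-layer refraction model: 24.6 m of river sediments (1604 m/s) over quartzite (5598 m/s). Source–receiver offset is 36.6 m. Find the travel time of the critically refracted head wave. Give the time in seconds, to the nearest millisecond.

0.036 s

θ_c = arcsin(V₁/V₂) = arcsin(1604/5598) = 16.65°, cos θ_c = 0.9581.
Intercept time tᵢ = 2h cos θ_c / V₁ = 2·24.6·0.9581/1604 = 0.02939 s.
t = x/V₂ + tᵢ = 36.6/5598 + 0.02939 = 0.03593 s.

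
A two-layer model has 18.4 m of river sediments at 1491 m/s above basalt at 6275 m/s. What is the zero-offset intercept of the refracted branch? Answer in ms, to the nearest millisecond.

tᵢ = 2h·√(V₂²−V₁²)/(V₁V₂).
√(V₂²−V₁²) = √(6275²−1491²) = 6095.3 m/s.
tᵢ = 2·18.4·6095.3/(1491·6275) = 0.02397 s.

24 ms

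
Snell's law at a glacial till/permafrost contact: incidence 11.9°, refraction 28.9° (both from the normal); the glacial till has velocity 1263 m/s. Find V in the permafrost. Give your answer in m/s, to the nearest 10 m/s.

2960 m/s

Snell's law: sin 11.9°/V₁ = sin 28.9°/V₂.
V₂ = V₁·sin 28.9°/sin 11.9° = 1263 × 2.3437 = 2960.10 m/s.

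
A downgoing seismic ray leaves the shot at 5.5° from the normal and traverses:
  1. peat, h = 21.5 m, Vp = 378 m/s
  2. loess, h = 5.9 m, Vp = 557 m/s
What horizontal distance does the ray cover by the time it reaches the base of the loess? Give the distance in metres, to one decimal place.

2.9 m

Apply Snell's law at each interface; in layer i the horizontal offset is hᵢ·tan θᵢ.
Layer 1: θ = 5.50°; offset = 21.5·tan 5.50° = 2.070 m.
Layer 2: sin θ = 557·sin 5.5°/378 = 0.1412, θ = 8.12°; offset = 5.9·tan 8.12° = 0.842 m.
Summing the layer offsets gives 2.912 m.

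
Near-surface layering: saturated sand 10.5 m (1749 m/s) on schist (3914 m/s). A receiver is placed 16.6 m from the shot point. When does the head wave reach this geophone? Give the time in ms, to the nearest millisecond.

t = x/V₂ + 2h·√(V₂²−V₁²)/(V₁V₂).
√(V₂²−V₁²) = √(3914²−1749²) = 3501.5 m/s; delay term = 2·10.5·3501.5/(1749·3914) = 0.01074 s.
t = 16.6/3914 + 0.01074 = 0.01498 s.

15 ms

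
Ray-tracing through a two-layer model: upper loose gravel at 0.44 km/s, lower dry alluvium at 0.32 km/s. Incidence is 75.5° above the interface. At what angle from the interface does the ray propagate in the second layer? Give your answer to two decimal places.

79.51°

Angle from the normal: 90° − 75.5° = 14.5°.
Snell's law: sin θ₂ = (V₂/V₁)·sin θ₁ = (0.32/0.44)·sin 14.5° = 0.1821.
θ₂ = sin⁻¹(0.1821) = 10.49° (from vertical).
From the interface: 90° − 10.49° = 79.51°.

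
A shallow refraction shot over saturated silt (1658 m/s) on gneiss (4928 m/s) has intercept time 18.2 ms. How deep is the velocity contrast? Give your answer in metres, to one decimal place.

θ_c = arcsin(1658/4928) = 19.66°; cos θ_c = 0.9417.
tᵢ = 2h cos θ_c/V₁ ⇒ h = tᵢ·V₁/(2 cos θ_c) = 0.0182·1658/(2·0.9417) = 16.02 m.

16.0 m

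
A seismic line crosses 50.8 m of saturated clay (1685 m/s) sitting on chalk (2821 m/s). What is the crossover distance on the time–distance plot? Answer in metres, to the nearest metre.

x_cross = 2h·√((V₂+V₁)/(V₂−V₁)).
(V₂+V₁)/(V₂−V₁) = (2821+1685)/(2821−1685) = 3.9665; √ = 1.9916.
x_cross = 2·50.8·1.9916 = 202.35 m.

202 m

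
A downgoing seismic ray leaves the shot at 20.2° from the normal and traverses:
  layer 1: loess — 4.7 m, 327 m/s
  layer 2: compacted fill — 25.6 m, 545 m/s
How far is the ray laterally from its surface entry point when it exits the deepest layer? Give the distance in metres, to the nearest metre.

20 m

Ray parameter p = sin 20.2° / 327 m/s = 1.0560e-03 s/m.
Layer 1: θ = 20.20°; offset = 4.7·tan 20.20° = 1.729 m.
Layer 2: sin θ = p·545 = 0.5755 → θ = 35.13°; offset = 25.6·tan 35.13° = 18.015 m.
Summing the layer offsets gives 19.744 m.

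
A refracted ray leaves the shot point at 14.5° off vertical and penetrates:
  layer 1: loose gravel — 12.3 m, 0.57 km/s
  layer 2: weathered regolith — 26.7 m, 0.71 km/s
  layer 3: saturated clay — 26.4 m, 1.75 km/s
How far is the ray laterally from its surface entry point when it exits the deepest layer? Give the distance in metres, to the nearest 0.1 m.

Apply Snell's law at each interface; in layer i the horizontal offset is hᵢ·tan θᵢ.
Layer 1: θ = 14.50°; offset = 12.3·tan 14.50° = 3.181 m.
Layer 2: sin θ = 0.71·sin 14.5°/0.57 = 0.3119, θ = 18.17°; offset = 26.7·tan 18.17° = 8.764 m.
Layer 3: sin θ = 1.75·sin 14.5°/0.57 = 0.7687, θ = 50.24°; offset = 26.4·tan 50.24° = 31.729 m.
Summing the layer offsets gives 43.675 m.

43.7 m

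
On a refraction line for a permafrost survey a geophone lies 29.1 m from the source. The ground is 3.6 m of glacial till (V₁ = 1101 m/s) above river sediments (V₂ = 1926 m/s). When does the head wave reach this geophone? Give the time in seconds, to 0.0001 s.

t = x/V₂ + 2h·√(V₂²−V₁²)/(V₁V₂).
√(V₂²−V₁²) = √(1926²−1101²) = 1580.3 m/s; delay term = 2·3.6·1580.3/(1101·1926) = 0.00537 s.
t = 29.1/1926 + 0.00537 = 0.02047 s.

0.0205 s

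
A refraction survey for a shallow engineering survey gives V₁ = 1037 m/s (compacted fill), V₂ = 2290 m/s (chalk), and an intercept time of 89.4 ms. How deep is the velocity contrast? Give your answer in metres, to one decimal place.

52.0 m

θ_c = arcsin(1037/2290) = 26.93°; cos θ_c = 0.8916.
tᵢ = 2h cos θ_c/V₁ ⇒ h = tᵢ·V₁/(2 cos θ_c) = 0.0894·1037/(2·0.8916) = 51.99 m.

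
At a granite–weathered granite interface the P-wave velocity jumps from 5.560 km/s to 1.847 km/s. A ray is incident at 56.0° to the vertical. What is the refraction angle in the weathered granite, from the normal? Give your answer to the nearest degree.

sin θ₁/V₁ = sin θ₂/V₂ ⇒ sin θ₂ = 1.847·sin 56.0°/5.560 = 1.847·0.8290/5.560 = 0.2754.
θ₂ = sin⁻¹(0.2754) = 15.99° (from vertical).

16°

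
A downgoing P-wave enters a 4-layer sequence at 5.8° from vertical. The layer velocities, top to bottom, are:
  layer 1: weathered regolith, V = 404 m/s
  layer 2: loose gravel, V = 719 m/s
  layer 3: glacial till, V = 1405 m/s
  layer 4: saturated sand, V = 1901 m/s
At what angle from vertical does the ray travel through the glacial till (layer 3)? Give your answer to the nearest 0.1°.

20.6°

Ray parameter p = sin 5.8° / 404 = 2.5014e-04 s/m.
sin θ_3 = p·V_3 = 2.5014e-04 × 1405 = 0.3514.
θ_3 = 20.58° from the vertical.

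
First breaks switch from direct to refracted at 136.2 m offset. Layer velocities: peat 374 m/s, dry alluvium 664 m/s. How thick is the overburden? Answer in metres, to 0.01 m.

36.00 m

x_cross = 2h·√((V₂+V₁)/(V₂−V₁)) → h = x_cross / (2·√((V₂+V₁)/(V₂−V₁))).
√((V₂+V₁)/(V₂−V₁)) = √((664+374)/(664−374)) = 1.8919.
h = 136.2 / (2·1.8919) = 36.00 m.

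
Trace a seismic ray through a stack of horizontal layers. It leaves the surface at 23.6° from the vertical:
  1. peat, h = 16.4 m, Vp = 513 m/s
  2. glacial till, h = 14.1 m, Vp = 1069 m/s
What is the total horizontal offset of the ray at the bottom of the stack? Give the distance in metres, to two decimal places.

28.50 m

Ray parameter p = sin 23.6° / 513 m/s = 7.8041e-04 s/m.
Layer 1: θ = 23.60°; offset = 16.4·tan 23.60° = 7.1650 m.
Layer 2: sin θ = p·1069 = 0.8343 → θ = 56.54°; offset = 14.1·tan 56.54° = 21.3338 m.
Total horizontal offset = 28.4988 m.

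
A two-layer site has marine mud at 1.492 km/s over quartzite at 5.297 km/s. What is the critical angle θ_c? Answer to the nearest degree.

16°

Critical incidence: sin θ_c = V₁/V₂ = 1.492/5.297 = 0.2817.
θ_c = arcsin 0.2817 = 16.36°.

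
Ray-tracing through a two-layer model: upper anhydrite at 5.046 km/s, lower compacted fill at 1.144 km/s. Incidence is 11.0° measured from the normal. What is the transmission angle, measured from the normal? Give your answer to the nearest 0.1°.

2.5°

sin θ₁/V₁ = sin θ₂/V₂ ⇒ sin θ₂ = 1.144·sin 11.0°/5.046 = 1.144·0.1908/5.046 = 0.0433.
θ₂ = sin⁻¹(0.0433) = 2.48° (from vertical).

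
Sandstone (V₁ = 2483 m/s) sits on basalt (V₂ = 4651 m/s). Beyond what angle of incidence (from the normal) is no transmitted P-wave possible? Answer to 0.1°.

Critical incidence: sin θ_c = V₁/V₂ = 2483/4651 = 0.5339.
θ_c = arcsin 0.5339 = 32.27°.

32.3°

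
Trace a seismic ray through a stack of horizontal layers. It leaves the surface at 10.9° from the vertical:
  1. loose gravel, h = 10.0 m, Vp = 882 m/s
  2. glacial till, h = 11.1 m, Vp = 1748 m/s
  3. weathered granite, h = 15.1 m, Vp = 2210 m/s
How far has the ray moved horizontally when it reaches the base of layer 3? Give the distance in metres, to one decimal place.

Apply Snell's law at each interface; in layer i the horizontal offset is hᵢ·tan θᵢ.
Layer 1: θ = 10.90°; offset = 10.0·tan 10.90° = 1.926 m.
Layer 2: sin θ = 1748·sin 10.9°/882 = 0.3748, θ = 22.01°; offset = 11.1·tan 22.01° = 4.487 m.
Layer 3: sin θ = 2210·sin 10.9°/882 = 0.4738, θ = 28.28°; offset = 15.1·tan 28.28° = 8.124 m.
Total horizontal offset = 14.537 m.

14.5 m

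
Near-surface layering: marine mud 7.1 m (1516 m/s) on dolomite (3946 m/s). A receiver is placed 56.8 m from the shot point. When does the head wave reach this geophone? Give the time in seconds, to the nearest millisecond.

0.023 s

t = x/V₂ + 2h·√(V₂²−V₁²)/(V₁V₂).
√(V₂²−V₁²) = √(3946²−1516²) = 3643.2 m/s; delay term = 2·7.1·3643.2/(1516·3946) = 0.00865 s.
t = 56.8/3946 + 0.00865 = 0.02304 s.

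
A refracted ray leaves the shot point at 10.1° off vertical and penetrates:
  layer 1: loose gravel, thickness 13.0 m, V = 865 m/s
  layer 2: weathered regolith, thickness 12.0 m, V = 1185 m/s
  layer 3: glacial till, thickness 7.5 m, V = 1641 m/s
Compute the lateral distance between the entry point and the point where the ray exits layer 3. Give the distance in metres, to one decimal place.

Ray parameter p = sin 10.1° / 865 m/s = 2.0274e-04 s/m.
Layer 1: θ = 10.10°; offset = 13.0·tan 10.10° = 2.316 m.
Layer 2: sin θ = p·1185 = 0.2402 → θ = 13.90°; offset = 12.0·tan 13.90° = 2.970 m.
Layer 3: sin θ = p·1641 = 0.3327 → θ = 19.43°; offset = 7.5·tan 19.43° = 2.646 m.
Total horizontal offset = 7.931 m.

7.9 m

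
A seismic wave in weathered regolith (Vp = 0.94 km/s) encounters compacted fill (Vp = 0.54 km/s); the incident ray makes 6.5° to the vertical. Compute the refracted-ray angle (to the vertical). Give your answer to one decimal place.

Snell's law: sin θ₂ = (V₂/V₁)·sin θ₁ = (0.54/0.94)·sin 6.5° = 0.0650.
θ₂ = sin⁻¹(0.0650) = 3.73° (from vertical).

3.7°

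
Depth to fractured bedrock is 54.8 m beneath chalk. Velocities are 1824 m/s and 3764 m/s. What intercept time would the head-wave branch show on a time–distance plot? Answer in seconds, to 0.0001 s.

0.0526 s

θ_c = arcsin(V₁/V₂) = arcsin(1824/3764) = 28.99°; cos θ_c = 0.8747.
tᵢ = 2h·cos θ_c / V₁ = 2·54.8·0.8747 / 1824 = 0.05256 s.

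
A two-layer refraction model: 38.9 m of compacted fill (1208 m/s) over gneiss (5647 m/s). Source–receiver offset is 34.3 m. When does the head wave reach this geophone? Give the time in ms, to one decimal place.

69.0 ms

θ_c = arcsin(V₁/V₂) = arcsin(1208/5647) = 12.35°, cos θ_c = 0.9769.
Intercept time tᵢ = 2h cos θ_c / V₁ = 2·38.9·0.9769/1208 = 0.06291 s.
t = x/V₂ + tᵢ = 34.3/5647 + 0.06291 = 0.06899 s.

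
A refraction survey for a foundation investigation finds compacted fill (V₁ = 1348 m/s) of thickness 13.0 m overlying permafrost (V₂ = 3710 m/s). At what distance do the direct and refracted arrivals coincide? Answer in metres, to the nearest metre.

38 m

θ_c = arcsin(1348/3710) = 21.31°, so cos θ_c = 0.9317 and tᵢ = 2h cos θ_c/V₁ = 0.0180 s.
At crossover x/V₁ = x/V₂ + tᵢ ⇒ x = tᵢ/(1/V₁ − 1/V₂) = 0.01797/(7.4184e-04 − 2.6954e-04) = 38.05 m.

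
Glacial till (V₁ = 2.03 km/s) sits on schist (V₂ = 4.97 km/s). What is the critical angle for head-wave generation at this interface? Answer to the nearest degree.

24°

At critical incidence the refracted ray runs along the interface (θ₂ = 90°), so sin θ_c = V₁/V₂.
θ_c = arcsin(2.03/4.97) = arcsin 0.4085 = 24.11°.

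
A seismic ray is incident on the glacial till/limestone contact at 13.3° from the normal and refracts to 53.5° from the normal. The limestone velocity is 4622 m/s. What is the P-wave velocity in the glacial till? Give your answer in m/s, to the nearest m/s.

1323 m/s

sin 13.3° = 0.2300; sin 53.5° = 0.8039.
V₁ = V₂·(sin θ₁/sin θ₂) = 4622·(0.2300/0.8039) = 1322.74 m/s.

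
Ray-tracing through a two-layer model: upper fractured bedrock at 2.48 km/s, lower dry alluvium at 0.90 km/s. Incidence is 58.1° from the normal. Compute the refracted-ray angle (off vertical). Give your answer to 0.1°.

17.9°

Snell's law: sin θ₂ = (V₂/V₁)·sin θ₁ = (0.90/2.48)·sin 58.1° = 0.3081.
θ₂ = arcsin 0.3081 = 17.94° from the normal.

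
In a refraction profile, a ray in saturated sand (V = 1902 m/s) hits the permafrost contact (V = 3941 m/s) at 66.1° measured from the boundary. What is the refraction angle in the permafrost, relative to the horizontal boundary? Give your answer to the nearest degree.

Angle from the normal: 90° − 66.1° = 23.9°.
Snell's law: sin θ₂ = (V₂/V₁)·sin θ₁ = (3941/1902)·sin 23.9° = 0.8395.
θ₂ = sin⁻¹(0.8395) = 57.08° (from vertical).
From the interface: 90° − 57.08° = 32.92°.

33°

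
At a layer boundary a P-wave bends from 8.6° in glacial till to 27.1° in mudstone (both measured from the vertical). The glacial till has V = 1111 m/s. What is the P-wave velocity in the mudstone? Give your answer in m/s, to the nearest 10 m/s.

sin 8.6° = 0.1495; sin 27.1° = 0.4555.
V₂ = V₁·(sin θ₂/sin θ₁) = 1111·(0.4555/0.1495) = 3384.55 m/s.

3380 m/s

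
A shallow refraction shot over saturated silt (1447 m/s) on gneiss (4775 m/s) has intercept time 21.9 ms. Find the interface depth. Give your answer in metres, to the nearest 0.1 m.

θ_c = arcsin(1447/4775) = 17.64°; cos θ_c = 0.9530.
tᵢ = 2h cos θ_c/V₁ ⇒ h = tᵢ·V₁/(2 cos θ_c) = 0.0219·1447/(2·0.9530) = 16.63 m.

16.6 m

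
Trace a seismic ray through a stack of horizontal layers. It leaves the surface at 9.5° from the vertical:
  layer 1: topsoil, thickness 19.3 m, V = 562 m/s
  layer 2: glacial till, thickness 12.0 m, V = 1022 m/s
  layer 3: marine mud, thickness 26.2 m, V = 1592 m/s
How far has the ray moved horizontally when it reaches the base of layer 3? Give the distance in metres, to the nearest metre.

21 m

Apply Snell's law at each interface; in layer i the horizontal offset is hᵢ·tan θᵢ.
Layer 1: θ = 9.50°; offset = 19.3·tan 9.50° = 3.230 m.
Layer 2: sin θ = 1022·sin 9.5°/562 = 0.3001, θ = 17.47°; offset = 12.0·tan 17.47° = 3.776 m.
Layer 3: sin θ = 1592·sin 9.5°/562 = 0.4675, θ = 27.87°; offset = 26.2·tan 27.87° = 13.857 m.
Summing the layer offsets gives 20.863 m.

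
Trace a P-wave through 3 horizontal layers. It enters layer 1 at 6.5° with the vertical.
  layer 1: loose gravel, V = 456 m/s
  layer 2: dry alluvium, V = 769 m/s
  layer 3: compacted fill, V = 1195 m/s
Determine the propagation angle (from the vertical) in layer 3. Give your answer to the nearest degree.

17°

Ray parameter p = sin 6.5° / 456 = 2.4825e-04 s/m.
sin θ_3 = p·V_3 = 2.4825e-04 × 1195 = 0.2967.
θ_3 = 17.26° from the vertical.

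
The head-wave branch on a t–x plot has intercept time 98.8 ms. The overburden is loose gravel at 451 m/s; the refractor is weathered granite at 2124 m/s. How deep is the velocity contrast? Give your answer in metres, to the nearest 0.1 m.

22.8 m

θ_c = arcsin(451/2124) = 12.26°; cos θ_c = 0.9772.
tᵢ = 2h cos θ_c/V₁ ⇒ h = tᵢ·V₁/(2 cos θ_c) = 0.0988·451/(2·0.9772) = 22.80 m.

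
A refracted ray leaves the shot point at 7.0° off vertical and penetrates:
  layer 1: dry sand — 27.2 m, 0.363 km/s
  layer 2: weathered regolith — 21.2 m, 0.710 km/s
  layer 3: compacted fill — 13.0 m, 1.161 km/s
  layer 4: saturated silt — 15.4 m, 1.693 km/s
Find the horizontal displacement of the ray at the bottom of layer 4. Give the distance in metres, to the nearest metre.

p = sin θ₁/V₁ = sin 7.0°/0.363 = 3.3573e-01 s/km is conserved through the stack.
Layer 1: θ = 7.00°; offset = 27.2·tan 7.00° = 3.340 m.
Layer 2: sin θ = p·0.710 = 0.2384 → θ = 13.79°; offset = 21.2·tan 13.79° = 5.203 m.
Layer 3: sin θ = p·1.161 = 0.3898 → θ = 22.94°; offset = 13.0·tan 22.94° = 5.502 m.
Layer 4: sin θ = p·1.693 = 0.5684 → θ = 34.64°; offset = 15.4·tan 34.64° = 10.639 m.
Σ offsets = 24.684 m.

25 m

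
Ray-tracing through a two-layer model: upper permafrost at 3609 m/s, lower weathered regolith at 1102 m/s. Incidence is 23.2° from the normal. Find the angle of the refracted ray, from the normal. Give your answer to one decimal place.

Snell's law: sin θ₂ = (V₂/V₁)·sin θ₁ = (1102/3609)·sin 23.2° = 0.1203.
θ₂ = arcsin 0.1203 = 6.91° from the normal.

6.9°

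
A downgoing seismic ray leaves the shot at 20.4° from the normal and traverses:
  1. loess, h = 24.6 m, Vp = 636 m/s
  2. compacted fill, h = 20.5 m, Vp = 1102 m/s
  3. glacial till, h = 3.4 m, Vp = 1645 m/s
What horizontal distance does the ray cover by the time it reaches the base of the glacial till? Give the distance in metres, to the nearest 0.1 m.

p = sin θ₁/V₁ = sin 20.4°/636 = 5.4807e-04 s/m is conserved through the stack.
Layer 1: θ = 20.40°; offset = 24.6·tan 20.40° = 9.149 m.
Layer 2: sin θ = p·1102 = 0.6040 → θ = 37.15°; offset = 20.5·tan 37.15° = 15.535 m.
Layer 3: sin θ = p·1645 = 0.9016 → θ = 64.37°; offset = 3.4·tan 64.37° = 7.085 m.
Σ offsets = 31.769 m.

31.8 m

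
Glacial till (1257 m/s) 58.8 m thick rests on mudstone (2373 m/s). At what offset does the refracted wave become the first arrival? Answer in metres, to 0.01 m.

212.09 m

θ_c = arcsin(1257/2373) = 31.99°, so cos θ_c = 0.8482 and tᵢ = 2h cos θ_c/V₁ = 0.0794 s.
At crossover x/V₁ = x/V₂ + tᵢ ⇒ x = tᵢ/(1/V₁ − 1/V₂) = 0.07935/(7.9554e-04 − 4.2141e-04) = 212.09 m.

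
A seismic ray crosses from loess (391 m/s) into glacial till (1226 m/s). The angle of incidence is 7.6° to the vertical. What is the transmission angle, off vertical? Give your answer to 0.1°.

24.5°

Snell's law: sin θ₂ = (V₂/V₁)·sin θ₁ = (1226/391)·sin 7.6° = 0.4147.
θ₂ = sin⁻¹(0.4147) = 24.50° (from vertical).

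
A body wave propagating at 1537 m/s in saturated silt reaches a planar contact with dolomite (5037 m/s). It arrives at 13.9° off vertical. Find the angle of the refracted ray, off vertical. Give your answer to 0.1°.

51.9°

Snell's law: sin θ₂ = (V₂/V₁)·sin θ₁ = (5037/1537)·sin 13.9° = 0.7873.
θ₂ = arcsin 0.7873 = 51.93° from the normal.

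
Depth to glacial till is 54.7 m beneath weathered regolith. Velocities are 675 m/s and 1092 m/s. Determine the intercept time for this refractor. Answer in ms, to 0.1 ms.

θ_c = arcsin(V₁/V₂) = arcsin(675/1092) = 38.18°; cos θ_c = 0.7861.
tᵢ = 2h·cos θ_c / V₁ = 2·54.7·0.7861 / 675 = 0.12740 s.

127.4 ms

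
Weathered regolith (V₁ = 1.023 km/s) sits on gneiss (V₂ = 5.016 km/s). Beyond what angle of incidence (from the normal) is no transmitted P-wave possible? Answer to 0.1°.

11.8°

Critical incidence: sin θ_c = V₁/V₂ = 1.023/5.016 = 0.2039.
θ_c = arcsin 0.2039 = 11.77°.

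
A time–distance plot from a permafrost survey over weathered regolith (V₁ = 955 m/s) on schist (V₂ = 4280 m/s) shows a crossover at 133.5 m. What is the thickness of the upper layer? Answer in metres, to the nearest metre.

h = (x_cross/2)·√((V₂−V₁)/(V₂+V₁)).
(V₂−V₁)/(V₂+V₁) = (4280−955)/(4280+955) = 0.6351; √ = 0.7970.
h = (133.5/2)·0.7970 = 53.20 m.

53 m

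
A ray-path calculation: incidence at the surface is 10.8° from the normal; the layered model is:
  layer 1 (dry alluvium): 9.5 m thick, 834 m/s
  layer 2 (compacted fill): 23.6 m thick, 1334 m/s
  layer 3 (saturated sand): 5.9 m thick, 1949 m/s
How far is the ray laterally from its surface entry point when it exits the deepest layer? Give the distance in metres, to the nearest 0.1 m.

Apply Snell's law at each interface; in layer i the horizontal offset is hᵢ·tan θᵢ.
Layer 1: θ = 10.80°; offset = 9.5·tan 10.80° = 1.812 m.
Layer 2: sin θ = 1334·sin 10.8°/834 = 0.2997, θ = 17.44°; offset = 23.6·tan 17.44° = 7.414 m.
Layer 3: sin θ = 1949·sin 10.8°/834 = 0.4379, θ = 25.97°; offset = 5.9·tan 25.97° = 2.874 m.
Summing the layer offsets gives 12.100 m.

12.1 m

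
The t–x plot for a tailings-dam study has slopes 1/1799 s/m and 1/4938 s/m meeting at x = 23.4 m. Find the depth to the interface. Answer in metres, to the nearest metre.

h = (x_cross/2)·√((V₂−V₁)/(V₂+V₁)).
(V₂−V₁)/(V₂+V₁) = (4938−1799)/(4938+1799) = 0.4659; √ = 0.6826.
h = (23.4/2)·0.6826 = 7.99 m.

8 m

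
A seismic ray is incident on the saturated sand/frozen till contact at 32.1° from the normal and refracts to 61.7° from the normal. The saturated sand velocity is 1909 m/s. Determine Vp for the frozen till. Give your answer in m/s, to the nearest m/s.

sin 32.1° = 0.5314; sin 61.7° = 0.8805.
V₂ = V₁·(sin θ₂/sin θ₁) = 1909·(0.8805/0.5314) = 3163.03 m/s.

3163 m/s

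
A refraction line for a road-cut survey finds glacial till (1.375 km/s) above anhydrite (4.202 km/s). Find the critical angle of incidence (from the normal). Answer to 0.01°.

19.10°

Critical incidence: sin θ_c = V₁/V₂ = 1.375/4.202 = 0.3272.
θ_c = arcsin 0.3272 = 19.10°.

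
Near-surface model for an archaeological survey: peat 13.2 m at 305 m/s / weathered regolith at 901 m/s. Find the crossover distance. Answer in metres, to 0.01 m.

37.55 m

θ_c = arcsin(305/901) = 19.79°, so cos θ_c = 0.9410 and tᵢ = 2h cos θ_c/V₁ = 0.0814 s.
At crossover x/V₁ = x/V₂ + tᵢ ⇒ x = tᵢ/(1/V₁ − 1/V₂) = 0.08145/(3.2787e-03 − 1.1099e-03) = 37.55 m.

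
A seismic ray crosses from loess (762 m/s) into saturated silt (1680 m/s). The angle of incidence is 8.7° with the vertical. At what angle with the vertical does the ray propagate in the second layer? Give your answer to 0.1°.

19.5°

sin θ₁/V₁ = sin θ₂/V₂ ⇒ sin θ₂ = 1680·sin 8.7°/762 = 1680·0.1513/762 = 0.3335.
θ₂ = arcsin 0.3335 = 19.48° from the normal.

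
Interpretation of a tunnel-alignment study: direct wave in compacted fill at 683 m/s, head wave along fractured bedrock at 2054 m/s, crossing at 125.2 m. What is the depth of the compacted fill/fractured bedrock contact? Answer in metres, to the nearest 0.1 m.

x_cross = 2h·√((V₂+V₁)/(V₂−V₁)) → h = x_cross / (2·√((V₂+V₁)/(V₂−V₁))).
√((V₂+V₁)/(V₂−V₁)) = √((2054+683)/(2054−683)) = 1.4129.
h = 125.2 / (2·1.4129) = 44.31 m.

44.3 m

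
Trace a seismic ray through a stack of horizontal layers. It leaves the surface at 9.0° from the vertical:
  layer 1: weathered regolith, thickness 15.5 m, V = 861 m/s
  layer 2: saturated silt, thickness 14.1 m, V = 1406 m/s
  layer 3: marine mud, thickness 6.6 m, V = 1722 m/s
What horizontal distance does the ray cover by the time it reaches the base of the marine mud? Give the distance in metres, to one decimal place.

8.4 m

Ray parameter p = sin 9.0° / 861 m/s = 1.8169e-04 s/m.
Layer 1: θ = 9.00°; offset = 15.5·tan 9.00° = 2.455 m.
Layer 2: sin θ = p·1406 = 0.2555 → θ = 14.80°; offset = 14.1·tan 14.80° = 3.726 m.
Layer 3: sin θ = p·1722 = 0.3129 → θ = 18.23°; offset = 6.6·tan 18.23° = 2.174 m.
Σ offsets = 8.355 m.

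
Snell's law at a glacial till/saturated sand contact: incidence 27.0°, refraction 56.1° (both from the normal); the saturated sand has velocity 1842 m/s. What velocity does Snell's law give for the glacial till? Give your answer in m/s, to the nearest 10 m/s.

sin 27.0° = 0.4540; sin 56.1° = 0.8300.
V₁ = V₂·(sin θ₁/sin θ₂) = 1842·(0.4540/0.8300) = 1007.52 m/s.

1010 m/s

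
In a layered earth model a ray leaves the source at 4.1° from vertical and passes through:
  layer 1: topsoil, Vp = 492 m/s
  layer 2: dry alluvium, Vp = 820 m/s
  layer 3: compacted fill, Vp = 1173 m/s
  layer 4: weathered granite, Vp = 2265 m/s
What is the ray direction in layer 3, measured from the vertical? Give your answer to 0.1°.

Snell's law across each interface conserves sin θ / V, so sin θ_3 = V_3·sin θ₁/V₁.
sin θ_3 = 1173 × sin 4.1° / 492 = 0.1705.
θ_3 = arcsin 0.1705 = 9.81°.

9.8°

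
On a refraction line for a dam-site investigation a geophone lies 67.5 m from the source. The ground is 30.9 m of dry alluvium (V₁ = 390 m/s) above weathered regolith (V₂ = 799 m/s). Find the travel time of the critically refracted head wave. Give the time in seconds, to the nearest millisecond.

0.223 s

t = x/V₂ + 2h·√(V₂²−V₁²)/(V₁V₂).
√(V₂²−V₁²) = √(799²−390²) = 697.4 m/s; delay term = 2·30.9·697.4/(390·799) = 0.13830 s.
t = 67.5/799 + 0.13830 = 0.22278 s.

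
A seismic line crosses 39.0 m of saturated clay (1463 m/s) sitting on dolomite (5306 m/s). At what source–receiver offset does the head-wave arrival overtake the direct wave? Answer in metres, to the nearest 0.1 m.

θ_c = arcsin(1463/5306) = 16.01°, so cos θ_c = 0.9612 and tᵢ = 2h cos θ_c/V₁ = 0.0512 s.
At crossover x/V₁ = x/V₂ + tᵢ ⇒ x = tᵢ/(1/V₁ − 1/V₂) = 0.05125/(6.8353e-04 − 1.8847e-04) = 103.52 m.

103.5 m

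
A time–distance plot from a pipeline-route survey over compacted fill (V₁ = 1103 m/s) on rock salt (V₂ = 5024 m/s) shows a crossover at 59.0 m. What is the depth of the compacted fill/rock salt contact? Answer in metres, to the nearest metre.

x_cross = 2h·√((V₂+V₁)/(V₂−V₁)) → h = x_cross / (2·√((V₂+V₁)/(V₂−V₁))).
√((V₂+V₁)/(V₂−V₁)) = √((5024+1103)/(5024−1103)) = 1.2500.
h = 59.0 / (2·1.2500) = 23.60 m.

24 m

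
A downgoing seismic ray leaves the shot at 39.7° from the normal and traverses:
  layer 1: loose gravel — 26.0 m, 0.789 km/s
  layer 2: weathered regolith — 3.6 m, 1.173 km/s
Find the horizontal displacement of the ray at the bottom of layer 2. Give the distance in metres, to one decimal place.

Apply Snell's law at each interface; in layer i the horizontal offset is hᵢ·tan θᵢ.
Layer 1: θ = 39.70°; offset = 26.0·tan 39.70° = 21.586 m.
Layer 2: sin θ = 1.173·sin 39.7°/0.789 = 0.9497, θ = 71.74°; offset = 3.6·tan 71.74° = 10.912 m.
Σ offsets = 32.497 m.

32.5 m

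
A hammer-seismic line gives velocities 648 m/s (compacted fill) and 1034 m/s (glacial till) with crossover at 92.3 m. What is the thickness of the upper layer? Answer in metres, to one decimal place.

22.1 m

h = (x_cross/2)·√((V₂−V₁)/(V₂+V₁)).
(V₂−V₁)/(V₂+V₁) = (1034−648)/(1034+648) = 0.2295; √ = 0.4790.
h = (92.3/2)·0.4790 = 22.11 m.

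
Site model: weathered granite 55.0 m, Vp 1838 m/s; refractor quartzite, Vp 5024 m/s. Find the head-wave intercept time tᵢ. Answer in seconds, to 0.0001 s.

tᵢ = 2h·√(V₂²−V₁²)/(V₁V₂).
√(V₂²−V₁²) = √(5024²−1838²) = 4675.7 m/s.
tᵢ = 2·55.0·4675.7/(1838·5024) = 0.05570 s.

0.0557 s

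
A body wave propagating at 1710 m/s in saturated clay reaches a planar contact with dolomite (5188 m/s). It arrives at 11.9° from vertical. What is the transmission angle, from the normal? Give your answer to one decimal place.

Snell's law: sin θ₂ = (V₂/V₁)·sin θ₁ = (5188/1710)·sin 11.9° = 0.6256.
θ₂ = arcsin 0.6256 = 38.73° from the normal.

38.7°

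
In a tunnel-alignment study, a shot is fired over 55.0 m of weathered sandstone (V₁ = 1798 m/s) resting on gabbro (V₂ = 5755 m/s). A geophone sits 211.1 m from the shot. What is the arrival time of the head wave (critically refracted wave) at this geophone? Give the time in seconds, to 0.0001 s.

t = x/V₂ + 2h·√(V₂²−V₁²)/(V₁V₂).
√(V₂²−V₁²) = √(5755²−1798²) = 5466.9 m/s; delay term = 2·55.0·5466.9/(1798·5755) = 0.05812 s.
t = 211.1/5755 + 0.05812 = 0.09480 s.

0.0948 s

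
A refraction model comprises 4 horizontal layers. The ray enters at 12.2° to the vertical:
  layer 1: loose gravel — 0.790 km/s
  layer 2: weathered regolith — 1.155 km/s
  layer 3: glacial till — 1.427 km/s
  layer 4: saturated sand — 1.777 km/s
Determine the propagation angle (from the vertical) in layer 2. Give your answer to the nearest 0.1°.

Snell's law across each interface conserves sin θ / V, so sin θ_2 = V_2·sin θ₁/V₁.
sin θ_2 = 1.155 × sin 12.2° / 0.790 = 0.3090.
θ_2 = arcsin 0.3090 = 18.00°.

18.0°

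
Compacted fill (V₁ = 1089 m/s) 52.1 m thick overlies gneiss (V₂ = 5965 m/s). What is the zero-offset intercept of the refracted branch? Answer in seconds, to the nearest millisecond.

0.094 s

tᵢ = 2h·√(V₂²−V₁²)/(V₁V₂).
√(V₂²−V₁²) = √(5965²−1089²) = 5864.8 m/s.
tᵢ = 2·52.1·5864.8/(1089·5965) = 0.09408 s.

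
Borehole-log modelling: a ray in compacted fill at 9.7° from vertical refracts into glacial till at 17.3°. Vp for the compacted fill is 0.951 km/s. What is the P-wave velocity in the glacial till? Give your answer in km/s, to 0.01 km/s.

sin 9.7° = 0.1685; sin 17.3° = 0.2974.
V₂ = V₁·(sin θ₂/sin θ₁) = 0.951·(0.2974/0.1685) = 1.68 km/s.

1.68 km/s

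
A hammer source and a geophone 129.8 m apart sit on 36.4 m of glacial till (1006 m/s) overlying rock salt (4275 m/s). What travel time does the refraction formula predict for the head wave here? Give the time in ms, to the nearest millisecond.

t = x/V₂ + 2h·√(V₂²−V₁²)/(V₁V₂).
√(V₂²−V₁²) = √(4275²−1006²) = 4154.9 m/s; delay term = 2·36.4·4154.9/(1006·4275) = 0.07033 s.
t = 129.8/4275 + 0.07033 = 0.10070 s.

101 ms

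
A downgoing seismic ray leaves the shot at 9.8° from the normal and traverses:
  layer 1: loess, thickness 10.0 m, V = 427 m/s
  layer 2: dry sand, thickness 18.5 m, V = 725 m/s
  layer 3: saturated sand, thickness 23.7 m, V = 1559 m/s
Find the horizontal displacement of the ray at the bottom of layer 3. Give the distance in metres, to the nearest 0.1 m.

p = sin θ₁/V₁ = sin 9.8°/427 = 3.9862e-04 s/m is conserved through the stack.
Layer 1: θ = 9.80°; offset = 10.0·tan 9.80° = 1.727 m.
Layer 2: sin θ = p·725 = 0.2890 → θ = 16.80°; offset = 18.5·tan 16.80° = 5.585 m.
Layer 3: sin θ = p·1559 = 0.6214 → θ = 38.42°; offset = 23.7·tan 38.42° = 18.799 m.
Σ offsets = 26.111 m.

26.1 m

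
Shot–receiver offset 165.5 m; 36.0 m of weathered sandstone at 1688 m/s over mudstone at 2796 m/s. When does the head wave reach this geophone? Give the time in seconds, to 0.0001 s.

θ_c = arcsin(V₁/V₂) = arcsin(1688/2796) = 37.14°, cos θ_c = 0.7972.
Intercept time tᵢ = 2h cos θ_c / V₁ = 2·36.0·0.7972/1688 = 0.03400 s.
t = x/V₂ + tᵢ = 165.5/2796 + 0.03400 = 0.09320 s.

0.0932 s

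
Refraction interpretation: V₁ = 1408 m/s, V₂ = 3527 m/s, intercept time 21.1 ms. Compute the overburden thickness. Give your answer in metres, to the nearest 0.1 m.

h = tᵢ·V₁·V₂ / (2·√(V₂²−V₁²)).
√(V₂²−V₁²) = √(3527² − 1408²) = 3233.8 m/s.
h = 0.0211 s × 1408 × 3527 / (2 × 3233.8) = 16.20 m.

16.2 m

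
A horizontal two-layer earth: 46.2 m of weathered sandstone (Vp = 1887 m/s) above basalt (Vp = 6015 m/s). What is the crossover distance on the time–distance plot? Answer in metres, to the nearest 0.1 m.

x_cross = 2h·√((V₂+V₁)/(V₂−V₁)).
(V₂+V₁)/(V₂−V₁) = (6015+1887)/(6015−1887) = 1.9142; √ = 1.3836.
x_cross = 2·46.2·1.3836 = 127.84 m.

127.8 m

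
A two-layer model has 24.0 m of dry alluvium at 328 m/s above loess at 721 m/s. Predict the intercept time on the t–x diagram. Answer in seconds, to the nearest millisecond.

tᵢ = 2h·√(V₂²−V₁²)/(V₁V₂).
√(V₂²−V₁²) = √(721²−328²) = 642.1 m/s.
tᵢ = 2·24.0·642.1/(328·721) = 0.13032 s.

0.130 s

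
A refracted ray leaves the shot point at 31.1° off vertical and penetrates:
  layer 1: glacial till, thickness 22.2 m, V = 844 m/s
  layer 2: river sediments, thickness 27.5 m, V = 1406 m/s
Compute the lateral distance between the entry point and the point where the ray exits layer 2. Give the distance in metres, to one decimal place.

Ray parameter p = sin 31.1° / 844 m/s = 6.1201e-04 s/m.
Layer 1: θ = 31.10°; offset = 22.2·tan 31.10° = 13.392 m.
Layer 2: sin θ = p·1406 = 0.8605 → θ = 59.37°; offset = 27.5·tan 59.37° = 46.446 m.
Summing the layer offsets gives 59.837 m.

59.8 m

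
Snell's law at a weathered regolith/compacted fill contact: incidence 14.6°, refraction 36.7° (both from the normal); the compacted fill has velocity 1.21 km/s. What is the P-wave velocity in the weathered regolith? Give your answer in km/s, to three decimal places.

0.510 km/s

Snell's law: sin 14.6°/V₁ = sin 36.7°/V₂.
V₁ = V₂·sin 14.6°/sin 36.7° = 1.21 × 0.4218 = 0.510 km/s.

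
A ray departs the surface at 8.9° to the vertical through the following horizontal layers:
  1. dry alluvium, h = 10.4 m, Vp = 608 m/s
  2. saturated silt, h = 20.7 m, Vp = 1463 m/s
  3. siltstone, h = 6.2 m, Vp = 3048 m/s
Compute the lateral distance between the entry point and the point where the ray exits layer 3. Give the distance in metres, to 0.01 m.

Ray parameter p = sin 8.9° / 608 m/s = 2.5446e-04 s/m.
Layer 1: θ = 8.90°; offset = 10.4·tan 8.90° = 1.6286 m.
Layer 2: sin θ = p·1463 = 0.3723 → θ = 21.86°; offset = 20.7·tan 21.86° = 8.3028 m.
Layer 3: sin θ = p·3048 = 0.7756 → θ = 50.86°; offset = 6.2·tan 50.86° = 7.6178 m.
Total horizontal offset = 17.5492 m.

17.55 m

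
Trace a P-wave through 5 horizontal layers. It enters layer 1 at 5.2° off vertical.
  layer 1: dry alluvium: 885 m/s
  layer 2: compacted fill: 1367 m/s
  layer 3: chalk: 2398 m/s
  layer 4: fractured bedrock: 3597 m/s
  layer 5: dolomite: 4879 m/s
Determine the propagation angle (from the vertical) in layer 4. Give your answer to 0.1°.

21.6°

Snell's law across each interface conserves sin θ / V, so sin θ_4 = V_4·sin θ₁/V₁.
sin θ_4 = 3597 × sin 5.2° / 885 = 0.3684.
θ_4 = 21.61° from the vertical.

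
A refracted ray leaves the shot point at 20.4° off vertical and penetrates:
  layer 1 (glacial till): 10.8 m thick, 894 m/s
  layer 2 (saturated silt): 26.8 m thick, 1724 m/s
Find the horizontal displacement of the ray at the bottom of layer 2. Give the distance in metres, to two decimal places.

p = sin θ₁/V₁ = sin 20.4°/894 = 3.8990e-04 s/m is conserved through the stack.
Layer 1: θ = 20.40°; offset = 10.8·tan 20.40° = 4.0165 m.
Layer 2: sin θ = p·1724 = 0.6722 → θ = 42.24°; offset = 26.8·tan 42.24° = 24.3318 m.
Σ offsets = 28.3482 m.

28.35 m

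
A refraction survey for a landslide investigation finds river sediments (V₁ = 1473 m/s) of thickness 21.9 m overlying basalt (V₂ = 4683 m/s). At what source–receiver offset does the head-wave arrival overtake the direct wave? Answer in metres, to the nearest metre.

θ_c = arcsin(1473/4683) = 18.33°, so cos θ_c = 0.9492 and tᵢ = 2h cos θ_c/V₁ = 0.0282 s.
At crossover x/V₁ = x/V₂ + tᵢ ⇒ x = tᵢ/(1/V₁ − 1/V₂) = 0.02823/(6.7889e-04 − 2.1354e-04) = 60.66 m.

61 m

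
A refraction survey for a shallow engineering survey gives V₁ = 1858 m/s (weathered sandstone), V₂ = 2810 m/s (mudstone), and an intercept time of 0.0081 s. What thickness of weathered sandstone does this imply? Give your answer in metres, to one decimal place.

10.0 m

h = tᵢ·V₁·V₂ / (2·√(V₂²−V₁²)).
√(V₂²−V₁²) = √(2810² − 1858²) = 2108.1 m/s.
h = 0.0081 s × 1858 × 2810 / (2 × 2108.1) = 10.03 m.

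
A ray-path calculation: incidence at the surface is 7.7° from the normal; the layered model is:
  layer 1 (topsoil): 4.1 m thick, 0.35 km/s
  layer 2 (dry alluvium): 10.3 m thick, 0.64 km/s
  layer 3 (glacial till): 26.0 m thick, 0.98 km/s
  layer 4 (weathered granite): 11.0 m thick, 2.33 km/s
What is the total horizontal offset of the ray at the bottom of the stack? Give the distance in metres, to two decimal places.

Apply Snell's law at each interface; in layer i the horizontal offset is hᵢ·tan θᵢ.
Layer 1: θ = 7.70°; offset = 4.1·tan 7.70° = 0.5543 m.
Layer 2: sin θ = 0.64·sin 7.7°/0.35 = 0.2450, θ = 14.18°; offset = 10.3·tan 14.18° = 2.6029 m.
Layer 3: sin θ = 0.98·sin 7.7°/0.35 = 0.3752, θ = 22.03°; offset = 26.0·tan 22.03° = 10.5228 m.
Layer 4: sin θ = 2.33·sin 7.7°/0.35 = 0.8920, θ = 63.12°; offset = 11.0·tan 63.12° = 21.7021 m.
Total horizontal offset = 35.3821 m.

35.38 m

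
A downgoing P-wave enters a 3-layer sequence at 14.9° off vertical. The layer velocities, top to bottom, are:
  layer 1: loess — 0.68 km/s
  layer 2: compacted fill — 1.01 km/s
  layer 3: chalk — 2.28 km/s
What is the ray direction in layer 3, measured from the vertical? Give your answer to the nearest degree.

60°

Ray parameter p = sin 14.9° / 0.68 = 3.7814e-01 s/km.
sin θ_3 = p·V_3 = 3.7814e-01 × 2.28 = 0.8622.
θ_3 = 59.56° from the vertical.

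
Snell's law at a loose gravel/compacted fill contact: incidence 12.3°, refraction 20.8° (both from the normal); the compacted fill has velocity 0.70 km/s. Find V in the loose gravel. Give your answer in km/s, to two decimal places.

Snell's law: sin 12.3°/V₁ = sin 20.8°/V₂.
V₁ = V₂·sin 12.3°/sin 20.8° = 0.70 × 0.5999 = 0.42 km/s.

0.42 km/s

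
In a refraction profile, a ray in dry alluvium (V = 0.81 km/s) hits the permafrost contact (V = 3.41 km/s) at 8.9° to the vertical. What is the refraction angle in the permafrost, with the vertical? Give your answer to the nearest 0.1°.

Snell's law: sin θ₂ = (V₂/V₁)·sin θ₁ = (3.41/0.81)·sin 8.9° = 0.6513.
θ₂ = arcsin 0.6513 = 40.64° from the normal.

40.6°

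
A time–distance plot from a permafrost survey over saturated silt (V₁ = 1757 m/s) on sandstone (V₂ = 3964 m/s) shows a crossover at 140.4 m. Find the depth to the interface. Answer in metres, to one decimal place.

x_cross = 2h·√((V₂+V₁)/(V₂−V₁)) → h = x_cross / (2·√((V₂+V₁)/(V₂−V₁))).
√((V₂+V₁)/(V₂−V₁)) = √((3964+1757)/(3964−1757)) = 1.6100.
h = 140.4 / (2·1.6100) = 43.60 m.

43.6 m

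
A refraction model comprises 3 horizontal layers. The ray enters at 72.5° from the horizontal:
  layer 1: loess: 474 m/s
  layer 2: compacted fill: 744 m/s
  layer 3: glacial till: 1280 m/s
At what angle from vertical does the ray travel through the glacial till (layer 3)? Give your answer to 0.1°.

54.3°

From the normal: θ₁ = 90° − 72.5° = 17.5°.
Ray parameter p = sin 17.5° / 474 = 6.3440e-04 s/m.
sin θ_3 = p·V_3 = 6.3440e-04 × 1280 = 0.8120.
θ_3 = 54.29° from the vertical.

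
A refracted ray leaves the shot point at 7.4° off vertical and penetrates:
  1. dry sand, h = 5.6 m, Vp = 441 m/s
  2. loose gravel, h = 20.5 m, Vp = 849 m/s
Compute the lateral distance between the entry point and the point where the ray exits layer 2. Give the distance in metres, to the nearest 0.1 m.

6.0 m

Ray parameter p = sin 7.4° / 441 m/s = 2.9205e-04 s/m.
Layer 1: θ = 7.40°; offset = 5.6·tan 7.40° = 0.727 m.
Layer 2: sin θ = p·849 = 0.2480 → θ = 14.36°; offset = 20.5·tan 14.36° = 5.247 m.
Σ offsets = 5.974 m.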